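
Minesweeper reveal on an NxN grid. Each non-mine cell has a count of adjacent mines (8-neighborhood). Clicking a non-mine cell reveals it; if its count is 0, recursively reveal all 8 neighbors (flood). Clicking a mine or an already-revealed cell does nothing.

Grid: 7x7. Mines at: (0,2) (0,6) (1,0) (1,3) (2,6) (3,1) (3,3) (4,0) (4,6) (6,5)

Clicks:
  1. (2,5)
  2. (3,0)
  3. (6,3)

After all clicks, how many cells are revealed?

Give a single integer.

Click 1 (2,5) count=1: revealed 1 new [(2,5)] -> total=1
Click 2 (3,0) count=2: revealed 1 new [(3,0)] -> total=2
Click 3 (6,3) count=0: revealed 14 new [(4,1) (4,2) (4,3) (4,4) (5,0) (5,1) (5,2) (5,3) (5,4) (6,0) (6,1) (6,2) (6,3) (6,4)] -> total=16

Answer: 16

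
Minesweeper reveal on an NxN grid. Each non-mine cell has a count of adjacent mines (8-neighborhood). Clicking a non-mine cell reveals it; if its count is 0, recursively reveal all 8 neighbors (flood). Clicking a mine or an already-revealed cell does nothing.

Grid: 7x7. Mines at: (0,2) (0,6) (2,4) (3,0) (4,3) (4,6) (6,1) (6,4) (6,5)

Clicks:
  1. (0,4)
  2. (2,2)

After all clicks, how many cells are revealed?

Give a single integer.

Answer: 14

Derivation:
Click 1 (0,4) count=0: revealed 6 new [(0,3) (0,4) (0,5) (1,3) (1,4) (1,5)] -> total=6
Click 2 (2,2) count=0: revealed 8 new [(1,1) (1,2) (2,1) (2,2) (2,3) (3,1) (3,2) (3,3)] -> total=14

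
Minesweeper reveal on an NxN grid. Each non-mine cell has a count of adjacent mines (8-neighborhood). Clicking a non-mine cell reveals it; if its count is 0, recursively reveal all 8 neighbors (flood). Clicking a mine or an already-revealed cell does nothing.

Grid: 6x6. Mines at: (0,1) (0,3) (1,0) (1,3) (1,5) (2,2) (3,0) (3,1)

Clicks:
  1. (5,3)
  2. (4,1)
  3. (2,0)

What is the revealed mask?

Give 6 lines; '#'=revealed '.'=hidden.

Click 1 (5,3) count=0: revealed 19 new [(2,3) (2,4) (2,5) (3,2) (3,3) (3,4) (3,5) (4,0) (4,1) (4,2) (4,3) (4,4) (4,5) (5,0) (5,1) (5,2) (5,3) (5,4) (5,5)] -> total=19
Click 2 (4,1) count=2: revealed 0 new [(none)] -> total=19
Click 3 (2,0) count=3: revealed 1 new [(2,0)] -> total=20

Answer: ......
......
#..###
..####
######
######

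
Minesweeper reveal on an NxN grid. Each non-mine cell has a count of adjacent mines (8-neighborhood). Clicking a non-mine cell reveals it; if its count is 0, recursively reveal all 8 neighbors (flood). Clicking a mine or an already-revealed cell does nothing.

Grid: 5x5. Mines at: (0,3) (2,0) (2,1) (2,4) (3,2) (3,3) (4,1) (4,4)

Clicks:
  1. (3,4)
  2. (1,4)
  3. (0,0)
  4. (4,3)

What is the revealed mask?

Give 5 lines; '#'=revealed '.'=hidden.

Click 1 (3,4) count=3: revealed 1 new [(3,4)] -> total=1
Click 2 (1,4) count=2: revealed 1 new [(1,4)] -> total=2
Click 3 (0,0) count=0: revealed 6 new [(0,0) (0,1) (0,2) (1,0) (1,1) (1,2)] -> total=8
Click 4 (4,3) count=3: revealed 1 new [(4,3)] -> total=9

Answer: ###..
###.#
.....
....#
...#.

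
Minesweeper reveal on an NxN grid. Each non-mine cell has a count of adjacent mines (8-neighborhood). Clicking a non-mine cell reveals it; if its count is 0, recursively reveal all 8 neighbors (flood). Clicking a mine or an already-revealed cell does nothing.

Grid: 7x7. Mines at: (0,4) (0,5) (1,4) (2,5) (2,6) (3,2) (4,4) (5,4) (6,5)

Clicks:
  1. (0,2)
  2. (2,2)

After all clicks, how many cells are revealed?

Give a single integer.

Answer: 26

Derivation:
Click 1 (0,2) count=0: revealed 26 new [(0,0) (0,1) (0,2) (0,3) (1,0) (1,1) (1,2) (1,3) (2,0) (2,1) (2,2) (2,3) (3,0) (3,1) (4,0) (4,1) (4,2) (4,3) (5,0) (5,1) (5,2) (5,3) (6,0) (6,1) (6,2) (6,3)] -> total=26
Click 2 (2,2) count=1: revealed 0 new [(none)] -> total=26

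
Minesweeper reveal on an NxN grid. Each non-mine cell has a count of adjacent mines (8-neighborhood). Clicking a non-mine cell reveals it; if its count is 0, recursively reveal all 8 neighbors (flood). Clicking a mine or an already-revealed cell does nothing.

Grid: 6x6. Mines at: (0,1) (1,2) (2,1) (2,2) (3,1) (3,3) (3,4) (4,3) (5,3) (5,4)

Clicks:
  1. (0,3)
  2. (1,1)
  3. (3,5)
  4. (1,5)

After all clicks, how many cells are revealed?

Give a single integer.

Answer: 11

Derivation:
Click 1 (0,3) count=1: revealed 1 new [(0,3)] -> total=1
Click 2 (1,1) count=4: revealed 1 new [(1,1)] -> total=2
Click 3 (3,5) count=1: revealed 1 new [(3,5)] -> total=3
Click 4 (1,5) count=0: revealed 8 new [(0,4) (0,5) (1,3) (1,4) (1,5) (2,3) (2,4) (2,5)] -> total=11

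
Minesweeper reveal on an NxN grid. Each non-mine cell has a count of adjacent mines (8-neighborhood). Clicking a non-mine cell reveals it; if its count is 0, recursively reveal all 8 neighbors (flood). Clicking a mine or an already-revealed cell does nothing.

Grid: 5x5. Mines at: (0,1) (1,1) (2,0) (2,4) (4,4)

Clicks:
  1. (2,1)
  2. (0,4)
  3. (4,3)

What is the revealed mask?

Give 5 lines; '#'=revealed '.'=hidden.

Answer: ..###
..###
.#...
.....
...#.

Derivation:
Click 1 (2,1) count=2: revealed 1 new [(2,1)] -> total=1
Click 2 (0,4) count=0: revealed 6 new [(0,2) (0,3) (0,4) (1,2) (1,3) (1,4)] -> total=7
Click 3 (4,3) count=1: revealed 1 new [(4,3)] -> total=8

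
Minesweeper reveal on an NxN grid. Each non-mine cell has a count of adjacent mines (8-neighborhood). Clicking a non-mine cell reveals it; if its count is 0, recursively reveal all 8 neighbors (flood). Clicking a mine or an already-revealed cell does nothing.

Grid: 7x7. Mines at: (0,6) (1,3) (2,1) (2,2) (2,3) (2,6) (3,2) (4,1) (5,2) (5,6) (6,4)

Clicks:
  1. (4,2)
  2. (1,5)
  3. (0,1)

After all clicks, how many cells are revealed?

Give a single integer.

Answer: 8

Derivation:
Click 1 (4,2) count=3: revealed 1 new [(4,2)] -> total=1
Click 2 (1,5) count=2: revealed 1 new [(1,5)] -> total=2
Click 3 (0,1) count=0: revealed 6 new [(0,0) (0,1) (0,2) (1,0) (1,1) (1,2)] -> total=8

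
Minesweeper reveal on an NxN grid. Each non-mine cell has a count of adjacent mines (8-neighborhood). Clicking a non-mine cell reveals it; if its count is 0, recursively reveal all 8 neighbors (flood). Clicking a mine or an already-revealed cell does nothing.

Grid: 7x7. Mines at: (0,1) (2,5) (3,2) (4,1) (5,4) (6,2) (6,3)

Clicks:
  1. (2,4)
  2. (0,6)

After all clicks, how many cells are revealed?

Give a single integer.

Click 1 (2,4) count=1: revealed 1 new [(2,4)] -> total=1
Click 2 (0,6) count=0: revealed 12 new [(0,2) (0,3) (0,4) (0,5) (0,6) (1,2) (1,3) (1,4) (1,5) (1,6) (2,2) (2,3)] -> total=13

Answer: 13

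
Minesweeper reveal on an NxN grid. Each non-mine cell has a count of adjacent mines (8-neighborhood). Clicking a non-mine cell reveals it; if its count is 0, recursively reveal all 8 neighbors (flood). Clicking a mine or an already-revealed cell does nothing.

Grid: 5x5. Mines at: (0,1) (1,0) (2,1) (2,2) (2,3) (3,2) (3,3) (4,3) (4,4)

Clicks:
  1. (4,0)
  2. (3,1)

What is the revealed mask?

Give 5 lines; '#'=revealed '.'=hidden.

Click 1 (4,0) count=0: revealed 4 new [(3,0) (3,1) (4,0) (4,1)] -> total=4
Click 2 (3,1) count=3: revealed 0 new [(none)] -> total=4

Answer: .....
.....
.....
##...
##...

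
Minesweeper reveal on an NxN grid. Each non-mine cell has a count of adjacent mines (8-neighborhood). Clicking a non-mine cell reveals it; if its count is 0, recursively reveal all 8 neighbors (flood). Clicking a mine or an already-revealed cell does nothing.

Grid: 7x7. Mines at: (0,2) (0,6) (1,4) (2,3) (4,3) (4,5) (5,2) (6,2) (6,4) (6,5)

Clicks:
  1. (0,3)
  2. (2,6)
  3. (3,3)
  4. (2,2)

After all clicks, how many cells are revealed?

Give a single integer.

Answer: 9

Derivation:
Click 1 (0,3) count=2: revealed 1 new [(0,3)] -> total=1
Click 2 (2,6) count=0: revealed 6 new [(1,5) (1,6) (2,5) (2,6) (3,5) (3,6)] -> total=7
Click 3 (3,3) count=2: revealed 1 new [(3,3)] -> total=8
Click 4 (2,2) count=1: revealed 1 new [(2,2)] -> total=9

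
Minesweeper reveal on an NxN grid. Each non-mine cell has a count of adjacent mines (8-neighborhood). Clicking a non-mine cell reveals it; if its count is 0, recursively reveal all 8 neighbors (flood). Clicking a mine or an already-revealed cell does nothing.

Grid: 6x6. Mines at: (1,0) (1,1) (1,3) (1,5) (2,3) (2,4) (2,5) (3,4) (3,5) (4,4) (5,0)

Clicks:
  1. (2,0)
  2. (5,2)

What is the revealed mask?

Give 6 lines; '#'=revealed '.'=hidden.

Click 1 (2,0) count=2: revealed 1 new [(2,0)] -> total=1
Click 2 (5,2) count=0: revealed 13 new [(2,1) (2,2) (3,0) (3,1) (3,2) (3,3) (4,0) (4,1) (4,2) (4,3) (5,1) (5,2) (5,3)] -> total=14

Answer: ......
......
###...
####..
####..
.###..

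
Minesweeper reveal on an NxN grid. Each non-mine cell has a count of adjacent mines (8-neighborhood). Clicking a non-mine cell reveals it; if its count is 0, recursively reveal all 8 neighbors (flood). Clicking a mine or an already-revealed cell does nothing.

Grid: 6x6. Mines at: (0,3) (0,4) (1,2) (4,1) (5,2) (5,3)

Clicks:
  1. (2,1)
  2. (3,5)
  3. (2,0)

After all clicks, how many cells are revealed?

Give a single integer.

Answer: 25

Derivation:
Click 1 (2,1) count=1: revealed 1 new [(2,1)] -> total=1
Click 2 (3,5) count=0: revealed 17 new [(1,3) (1,4) (1,5) (2,2) (2,3) (2,4) (2,5) (3,2) (3,3) (3,4) (3,5) (4,2) (4,3) (4,4) (4,5) (5,4) (5,5)] -> total=18
Click 3 (2,0) count=0: revealed 7 new [(0,0) (0,1) (1,0) (1,1) (2,0) (3,0) (3,1)] -> total=25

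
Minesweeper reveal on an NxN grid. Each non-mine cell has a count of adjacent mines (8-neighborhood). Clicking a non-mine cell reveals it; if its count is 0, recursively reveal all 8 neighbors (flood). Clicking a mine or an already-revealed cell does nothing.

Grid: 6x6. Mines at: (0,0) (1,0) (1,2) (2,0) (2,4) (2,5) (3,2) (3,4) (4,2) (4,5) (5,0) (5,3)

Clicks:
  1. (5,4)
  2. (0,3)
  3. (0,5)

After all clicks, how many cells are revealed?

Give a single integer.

Click 1 (5,4) count=2: revealed 1 new [(5,4)] -> total=1
Click 2 (0,3) count=1: revealed 1 new [(0,3)] -> total=2
Click 3 (0,5) count=0: revealed 5 new [(0,4) (0,5) (1,3) (1,4) (1,5)] -> total=7

Answer: 7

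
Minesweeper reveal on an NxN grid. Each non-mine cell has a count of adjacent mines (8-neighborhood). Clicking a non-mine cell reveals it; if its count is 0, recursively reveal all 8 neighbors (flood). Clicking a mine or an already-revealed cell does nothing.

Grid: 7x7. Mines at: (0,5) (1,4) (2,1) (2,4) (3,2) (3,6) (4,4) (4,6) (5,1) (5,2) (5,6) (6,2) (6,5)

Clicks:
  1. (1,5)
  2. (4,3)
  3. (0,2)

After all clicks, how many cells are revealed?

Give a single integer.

Answer: 10

Derivation:
Click 1 (1,5) count=3: revealed 1 new [(1,5)] -> total=1
Click 2 (4,3) count=3: revealed 1 new [(4,3)] -> total=2
Click 3 (0,2) count=0: revealed 8 new [(0,0) (0,1) (0,2) (0,3) (1,0) (1,1) (1,2) (1,3)] -> total=10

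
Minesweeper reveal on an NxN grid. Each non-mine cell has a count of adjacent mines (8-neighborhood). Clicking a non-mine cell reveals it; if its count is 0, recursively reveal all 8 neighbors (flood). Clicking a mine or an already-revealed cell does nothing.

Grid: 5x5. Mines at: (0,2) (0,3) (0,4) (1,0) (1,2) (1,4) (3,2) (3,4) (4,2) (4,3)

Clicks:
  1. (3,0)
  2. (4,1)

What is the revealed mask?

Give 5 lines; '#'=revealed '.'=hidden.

Click 1 (3,0) count=0: revealed 6 new [(2,0) (2,1) (3,0) (3,1) (4,0) (4,1)] -> total=6
Click 2 (4,1) count=2: revealed 0 new [(none)] -> total=6

Answer: .....
.....
##...
##...
##...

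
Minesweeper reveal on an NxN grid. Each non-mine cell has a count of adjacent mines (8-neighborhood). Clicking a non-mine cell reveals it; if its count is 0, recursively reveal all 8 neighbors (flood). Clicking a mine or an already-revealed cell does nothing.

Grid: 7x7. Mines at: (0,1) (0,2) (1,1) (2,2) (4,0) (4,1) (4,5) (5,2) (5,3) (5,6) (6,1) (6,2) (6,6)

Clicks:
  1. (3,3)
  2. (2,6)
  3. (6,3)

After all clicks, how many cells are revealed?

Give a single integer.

Click 1 (3,3) count=1: revealed 1 new [(3,3)] -> total=1
Click 2 (2,6) count=0: revealed 15 new [(0,3) (0,4) (0,5) (0,6) (1,3) (1,4) (1,5) (1,6) (2,3) (2,4) (2,5) (2,6) (3,4) (3,5) (3,6)] -> total=16
Click 3 (6,3) count=3: revealed 1 new [(6,3)] -> total=17

Answer: 17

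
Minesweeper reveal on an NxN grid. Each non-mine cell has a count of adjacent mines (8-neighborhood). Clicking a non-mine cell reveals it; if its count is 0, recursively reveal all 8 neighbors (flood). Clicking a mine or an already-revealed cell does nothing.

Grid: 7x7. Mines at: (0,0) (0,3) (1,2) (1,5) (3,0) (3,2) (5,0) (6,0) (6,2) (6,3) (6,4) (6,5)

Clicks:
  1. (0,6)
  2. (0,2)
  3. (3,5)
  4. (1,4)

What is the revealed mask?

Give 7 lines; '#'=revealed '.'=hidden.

Click 1 (0,6) count=1: revealed 1 new [(0,6)] -> total=1
Click 2 (0,2) count=2: revealed 1 new [(0,2)] -> total=2
Click 3 (3,5) count=0: revealed 16 new [(2,3) (2,4) (2,5) (2,6) (3,3) (3,4) (3,5) (3,6) (4,3) (4,4) (4,5) (4,6) (5,3) (5,4) (5,5) (5,6)] -> total=18
Click 4 (1,4) count=2: revealed 1 new [(1,4)] -> total=19

Answer: ..#...#
....#..
...####
...####
...####
...####
.......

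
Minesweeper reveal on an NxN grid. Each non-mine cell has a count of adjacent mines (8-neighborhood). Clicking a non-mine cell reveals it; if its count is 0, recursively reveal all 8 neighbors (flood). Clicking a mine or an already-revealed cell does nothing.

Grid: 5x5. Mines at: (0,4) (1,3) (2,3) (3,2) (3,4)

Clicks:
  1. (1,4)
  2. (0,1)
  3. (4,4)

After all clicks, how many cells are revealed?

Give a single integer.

Answer: 15

Derivation:
Click 1 (1,4) count=3: revealed 1 new [(1,4)] -> total=1
Click 2 (0,1) count=0: revealed 13 new [(0,0) (0,1) (0,2) (1,0) (1,1) (1,2) (2,0) (2,1) (2,2) (3,0) (3,1) (4,0) (4,1)] -> total=14
Click 3 (4,4) count=1: revealed 1 new [(4,4)] -> total=15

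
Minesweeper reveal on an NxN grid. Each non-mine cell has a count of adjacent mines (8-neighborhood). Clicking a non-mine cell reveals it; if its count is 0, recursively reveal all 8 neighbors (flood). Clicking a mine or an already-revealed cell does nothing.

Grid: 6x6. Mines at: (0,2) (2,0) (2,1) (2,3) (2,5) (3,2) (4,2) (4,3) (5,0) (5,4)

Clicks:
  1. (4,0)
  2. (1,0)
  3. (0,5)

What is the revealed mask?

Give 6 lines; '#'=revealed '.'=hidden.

Answer: ...###
#..###
......
......
#.....
......

Derivation:
Click 1 (4,0) count=1: revealed 1 new [(4,0)] -> total=1
Click 2 (1,0) count=2: revealed 1 new [(1,0)] -> total=2
Click 3 (0,5) count=0: revealed 6 new [(0,3) (0,4) (0,5) (1,3) (1,4) (1,5)] -> total=8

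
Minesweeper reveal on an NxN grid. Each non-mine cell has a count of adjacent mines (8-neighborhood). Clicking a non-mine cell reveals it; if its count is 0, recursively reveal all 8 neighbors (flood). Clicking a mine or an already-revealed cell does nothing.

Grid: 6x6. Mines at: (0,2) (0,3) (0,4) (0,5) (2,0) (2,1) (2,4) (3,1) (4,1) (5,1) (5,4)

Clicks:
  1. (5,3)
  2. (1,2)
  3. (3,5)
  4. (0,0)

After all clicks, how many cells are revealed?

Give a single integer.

Answer: 7

Derivation:
Click 1 (5,3) count=1: revealed 1 new [(5,3)] -> total=1
Click 2 (1,2) count=3: revealed 1 new [(1,2)] -> total=2
Click 3 (3,5) count=1: revealed 1 new [(3,5)] -> total=3
Click 4 (0,0) count=0: revealed 4 new [(0,0) (0,1) (1,0) (1,1)] -> total=7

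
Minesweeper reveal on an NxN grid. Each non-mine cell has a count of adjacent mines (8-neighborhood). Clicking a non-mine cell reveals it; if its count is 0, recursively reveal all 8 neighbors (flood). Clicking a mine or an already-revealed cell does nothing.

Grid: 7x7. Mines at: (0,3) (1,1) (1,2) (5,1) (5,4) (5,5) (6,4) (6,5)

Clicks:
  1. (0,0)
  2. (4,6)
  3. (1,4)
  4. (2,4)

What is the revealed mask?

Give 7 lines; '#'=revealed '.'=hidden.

Click 1 (0,0) count=1: revealed 1 new [(0,0)] -> total=1
Click 2 (4,6) count=1: revealed 1 new [(4,6)] -> total=2
Click 3 (1,4) count=1: revealed 1 new [(1,4)] -> total=3
Click 4 (2,4) count=0: revealed 26 new [(0,4) (0,5) (0,6) (1,3) (1,5) (1,6) (2,0) (2,1) (2,2) (2,3) (2,4) (2,5) (2,6) (3,0) (3,1) (3,2) (3,3) (3,4) (3,5) (3,6) (4,0) (4,1) (4,2) (4,3) (4,4) (4,5)] -> total=29

Answer: #...###
...####
#######
#######
#######
.......
.......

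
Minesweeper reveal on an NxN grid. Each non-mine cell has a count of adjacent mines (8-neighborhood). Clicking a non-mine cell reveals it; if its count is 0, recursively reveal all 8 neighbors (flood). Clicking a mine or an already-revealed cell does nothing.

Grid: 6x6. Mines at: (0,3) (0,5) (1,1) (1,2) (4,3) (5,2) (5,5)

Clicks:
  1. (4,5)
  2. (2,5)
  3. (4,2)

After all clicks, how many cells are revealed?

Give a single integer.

Answer: 12

Derivation:
Click 1 (4,5) count=1: revealed 1 new [(4,5)] -> total=1
Click 2 (2,5) count=0: revealed 10 new [(1,3) (1,4) (1,5) (2,3) (2,4) (2,5) (3,3) (3,4) (3,5) (4,4)] -> total=11
Click 3 (4,2) count=2: revealed 1 new [(4,2)] -> total=12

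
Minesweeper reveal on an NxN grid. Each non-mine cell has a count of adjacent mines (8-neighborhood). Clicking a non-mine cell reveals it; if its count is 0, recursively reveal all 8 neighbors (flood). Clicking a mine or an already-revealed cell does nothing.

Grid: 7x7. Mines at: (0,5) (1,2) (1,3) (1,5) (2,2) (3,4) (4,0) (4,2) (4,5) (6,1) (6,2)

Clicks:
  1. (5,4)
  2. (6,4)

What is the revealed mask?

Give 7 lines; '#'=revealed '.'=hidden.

Click 1 (5,4) count=1: revealed 1 new [(5,4)] -> total=1
Click 2 (6,4) count=0: revealed 7 new [(5,3) (5,5) (5,6) (6,3) (6,4) (6,5) (6,6)] -> total=8

Answer: .......
.......
.......
.......
.......
...####
...####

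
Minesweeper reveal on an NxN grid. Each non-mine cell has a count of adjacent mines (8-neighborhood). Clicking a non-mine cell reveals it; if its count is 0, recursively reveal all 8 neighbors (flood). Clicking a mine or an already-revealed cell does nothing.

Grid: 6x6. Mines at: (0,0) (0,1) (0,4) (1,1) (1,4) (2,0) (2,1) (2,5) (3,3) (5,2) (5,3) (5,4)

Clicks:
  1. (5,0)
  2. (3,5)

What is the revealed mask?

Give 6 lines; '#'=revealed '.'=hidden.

Click 1 (5,0) count=0: revealed 6 new [(3,0) (3,1) (4,0) (4,1) (5,0) (5,1)] -> total=6
Click 2 (3,5) count=1: revealed 1 new [(3,5)] -> total=7

Answer: ......
......
......
##...#
##....
##....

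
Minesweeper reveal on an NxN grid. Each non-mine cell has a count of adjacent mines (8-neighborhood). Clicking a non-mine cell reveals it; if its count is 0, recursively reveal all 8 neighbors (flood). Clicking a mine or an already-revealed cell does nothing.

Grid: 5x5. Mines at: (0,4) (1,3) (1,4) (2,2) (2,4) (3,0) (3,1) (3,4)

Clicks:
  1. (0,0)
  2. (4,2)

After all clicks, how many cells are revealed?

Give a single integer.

Click 1 (0,0) count=0: revealed 8 new [(0,0) (0,1) (0,2) (1,0) (1,1) (1,2) (2,0) (2,1)] -> total=8
Click 2 (4,2) count=1: revealed 1 new [(4,2)] -> total=9

Answer: 9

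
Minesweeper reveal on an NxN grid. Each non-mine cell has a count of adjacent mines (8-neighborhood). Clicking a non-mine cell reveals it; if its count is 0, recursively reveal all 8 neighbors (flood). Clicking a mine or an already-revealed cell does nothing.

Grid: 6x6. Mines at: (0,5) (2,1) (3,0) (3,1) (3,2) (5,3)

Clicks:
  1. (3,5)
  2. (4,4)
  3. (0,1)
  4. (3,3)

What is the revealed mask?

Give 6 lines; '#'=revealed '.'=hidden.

Click 1 (3,5) count=0: revealed 23 new [(0,0) (0,1) (0,2) (0,3) (0,4) (1,0) (1,1) (1,2) (1,3) (1,4) (1,5) (2,2) (2,3) (2,4) (2,5) (3,3) (3,4) (3,5) (4,3) (4,4) (4,5) (5,4) (5,5)] -> total=23
Click 2 (4,4) count=1: revealed 0 new [(none)] -> total=23
Click 3 (0,1) count=0: revealed 0 new [(none)] -> total=23
Click 4 (3,3) count=1: revealed 0 new [(none)] -> total=23

Answer: #####.
######
..####
...###
...###
....##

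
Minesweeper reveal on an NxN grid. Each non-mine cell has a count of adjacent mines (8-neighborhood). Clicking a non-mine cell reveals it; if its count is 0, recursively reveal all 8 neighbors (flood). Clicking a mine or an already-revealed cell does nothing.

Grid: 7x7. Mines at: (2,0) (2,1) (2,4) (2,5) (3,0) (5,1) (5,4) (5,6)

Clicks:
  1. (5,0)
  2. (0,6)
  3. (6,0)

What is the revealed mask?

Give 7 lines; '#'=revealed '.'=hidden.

Answer: #######
#######
.......
.......
.......
#......
#......

Derivation:
Click 1 (5,0) count=1: revealed 1 new [(5,0)] -> total=1
Click 2 (0,6) count=0: revealed 14 new [(0,0) (0,1) (0,2) (0,3) (0,4) (0,5) (0,6) (1,0) (1,1) (1,2) (1,3) (1,4) (1,5) (1,6)] -> total=15
Click 3 (6,0) count=1: revealed 1 new [(6,0)] -> total=16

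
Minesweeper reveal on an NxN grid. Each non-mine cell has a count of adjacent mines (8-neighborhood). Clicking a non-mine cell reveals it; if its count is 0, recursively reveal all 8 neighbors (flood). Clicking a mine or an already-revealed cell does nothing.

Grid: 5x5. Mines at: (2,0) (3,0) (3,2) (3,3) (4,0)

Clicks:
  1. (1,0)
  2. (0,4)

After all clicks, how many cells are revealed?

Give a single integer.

Answer: 14

Derivation:
Click 1 (1,0) count=1: revealed 1 new [(1,0)] -> total=1
Click 2 (0,4) count=0: revealed 13 new [(0,0) (0,1) (0,2) (0,3) (0,4) (1,1) (1,2) (1,3) (1,4) (2,1) (2,2) (2,3) (2,4)] -> total=14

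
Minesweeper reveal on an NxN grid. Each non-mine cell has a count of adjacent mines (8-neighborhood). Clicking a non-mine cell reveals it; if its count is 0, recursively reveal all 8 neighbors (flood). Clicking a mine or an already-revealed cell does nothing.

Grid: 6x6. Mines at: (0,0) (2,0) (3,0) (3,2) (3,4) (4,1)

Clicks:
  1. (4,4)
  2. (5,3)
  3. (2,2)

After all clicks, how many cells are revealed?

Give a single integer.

Click 1 (4,4) count=1: revealed 1 new [(4,4)] -> total=1
Click 2 (5,3) count=0: revealed 7 new [(4,2) (4,3) (4,5) (5,2) (5,3) (5,4) (5,5)] -> total=8
Click 3 (2,2) count=1: revealed 1 new [(2,2)] -> total=9

Answer: 9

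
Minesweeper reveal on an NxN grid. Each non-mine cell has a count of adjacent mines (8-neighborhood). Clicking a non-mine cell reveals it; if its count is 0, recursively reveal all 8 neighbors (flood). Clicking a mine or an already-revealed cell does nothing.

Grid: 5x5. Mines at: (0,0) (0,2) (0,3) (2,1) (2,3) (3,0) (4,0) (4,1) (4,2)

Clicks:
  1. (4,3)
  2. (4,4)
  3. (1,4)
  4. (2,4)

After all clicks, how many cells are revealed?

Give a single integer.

Answer: 6

Derivation:
Click 1 (4,3) count=1: revealed 1 new [(4,3)] -> total=1
Click 2 (4,4) count=0: revealed 3 new [(3,3) (3,4) (4,4)] -> total=4
Click 3 (1,4) count=2: revealed 1 new [(1,4)] -> total=5
Click 4 (2,4) count=1: revealed 1 new [(2,4)] -> total=6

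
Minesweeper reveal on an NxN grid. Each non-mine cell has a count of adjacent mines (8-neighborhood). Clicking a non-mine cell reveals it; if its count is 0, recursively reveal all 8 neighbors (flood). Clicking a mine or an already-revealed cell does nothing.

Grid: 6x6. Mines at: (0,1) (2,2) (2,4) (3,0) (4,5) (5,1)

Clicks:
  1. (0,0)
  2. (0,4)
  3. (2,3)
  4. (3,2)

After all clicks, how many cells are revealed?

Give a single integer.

Click 1 (0,0) count=1: revealed 1 new [(0,0)] -> total=1
Click 2 (0,4) count=0: revealed 8 new [(0,2) (0,3) (0,4) (0,5) (1,2) (1,3) (1,4) (1,5)] -> total=9
Click 3 (2,3) count=2: revealed 1 new [(2,3)] -> total=10
Click 4 (3,2) count=1: revealed 1 new [(3,2)] -> total=11

Answer: 11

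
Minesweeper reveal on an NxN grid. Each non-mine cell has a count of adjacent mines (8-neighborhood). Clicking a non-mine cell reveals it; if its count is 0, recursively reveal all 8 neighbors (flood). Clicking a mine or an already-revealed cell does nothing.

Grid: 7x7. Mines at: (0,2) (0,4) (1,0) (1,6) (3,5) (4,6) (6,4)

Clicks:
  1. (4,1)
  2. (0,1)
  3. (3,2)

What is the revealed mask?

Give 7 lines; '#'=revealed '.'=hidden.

Answer: .#.....
.####..
#####..
#####..
#####..
#####..
####...

Derivation:
Click 1 (4,1) count=0: revealed 28 new [(1,1) (1,2) (1,3) (1,4) (2,0) (2,1) (2,2) (2,3) (2,4) (3,0) (3,1) (3,2) (3,3) (3,4) (4,0) (4,1) (4,2) (4,3) (4,4) (5,0) (5,1) (5,2) (5,3) (5,4) (6,0) (6,1) (6,2) (6,3)] -> total=28
Click 2 (0,1) count=2: revealed 1 new [(0,1)] -> total=29
Click 3 (3,2) count=0: revealed 0 new [(none)] -> total=29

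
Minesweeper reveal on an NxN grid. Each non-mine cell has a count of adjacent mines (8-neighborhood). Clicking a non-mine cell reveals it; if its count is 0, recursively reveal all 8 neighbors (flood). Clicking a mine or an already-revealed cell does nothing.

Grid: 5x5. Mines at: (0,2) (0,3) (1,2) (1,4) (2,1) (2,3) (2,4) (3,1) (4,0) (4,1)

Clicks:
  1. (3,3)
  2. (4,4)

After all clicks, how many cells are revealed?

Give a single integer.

Click 1 (3,3) count=2: revealed 1 new [(3,3)] -> total=1
Click 2 (4,4) count=0: revealed 5 new [(3,2) (3,4) (4,2) (4,3) (4,4)] -> total=6

Answer: 6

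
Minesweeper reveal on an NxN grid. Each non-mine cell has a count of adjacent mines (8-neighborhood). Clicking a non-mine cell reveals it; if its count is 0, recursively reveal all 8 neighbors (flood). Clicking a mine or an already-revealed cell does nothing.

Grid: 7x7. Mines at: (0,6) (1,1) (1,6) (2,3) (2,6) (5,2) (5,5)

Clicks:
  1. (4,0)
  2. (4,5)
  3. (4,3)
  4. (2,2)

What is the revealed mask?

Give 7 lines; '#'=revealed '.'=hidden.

Answer: .......
.......
###....
###....
####.#.
##.....
##.....

Derivation:
Click 1 (4,0) count=0: revealed 13 new [(2,0) (2,1) (2,2) (3,0) (3,1) (3,2) (4,0) (4,1) (4,2) (5,0) (5,1) (6,0) (6,1)] -> total=13
Click 2 (4,5) count=1: revealed 1 new [(4,5)] -> total=14
Click 3 (4,3) count=1: revealed 1 new [(4,3)] -> total=15
Click 4 (2,2) count=2: revealed 0 new [(none)] -> total=15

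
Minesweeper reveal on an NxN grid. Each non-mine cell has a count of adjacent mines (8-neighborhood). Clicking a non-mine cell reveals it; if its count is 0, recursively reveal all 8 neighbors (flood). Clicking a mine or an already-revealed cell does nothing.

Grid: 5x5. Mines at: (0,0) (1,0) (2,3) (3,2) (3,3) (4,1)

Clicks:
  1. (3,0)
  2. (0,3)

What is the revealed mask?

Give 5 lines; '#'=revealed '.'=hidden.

Answer: .####
.####
.....
#....
.....

Derivation:
Click 1 (3,0) count=1: revealed 1 new [(3,0)] -> total=1
Click 2 (0,3) count=0: revealed 8 new [(0,1) (0,2) (0,3) (0,4) (1,1) (1,2) (1,3) (1,4)] -> total=9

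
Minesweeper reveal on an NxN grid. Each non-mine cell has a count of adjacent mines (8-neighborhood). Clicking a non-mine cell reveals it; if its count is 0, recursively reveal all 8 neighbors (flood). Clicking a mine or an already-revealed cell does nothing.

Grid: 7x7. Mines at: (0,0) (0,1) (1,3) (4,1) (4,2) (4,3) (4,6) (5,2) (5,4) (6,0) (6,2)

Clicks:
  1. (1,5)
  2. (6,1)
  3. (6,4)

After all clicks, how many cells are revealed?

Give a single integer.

Click 1 (1,5) count=0: revealed 12 new [(0,4) (0,5) (0,6) (1,4) (1,5) (1,6) (2,4) (2,5) (2,6) (3,4) (3,5) (3,6)] -> total=12
Click 2 (6,1) count=3: revealed 1 new [(6,1)] -> total=13
Click 3 (6,4) count=1: revealed 1 new [(6,4)] -> total=14

Answer: 14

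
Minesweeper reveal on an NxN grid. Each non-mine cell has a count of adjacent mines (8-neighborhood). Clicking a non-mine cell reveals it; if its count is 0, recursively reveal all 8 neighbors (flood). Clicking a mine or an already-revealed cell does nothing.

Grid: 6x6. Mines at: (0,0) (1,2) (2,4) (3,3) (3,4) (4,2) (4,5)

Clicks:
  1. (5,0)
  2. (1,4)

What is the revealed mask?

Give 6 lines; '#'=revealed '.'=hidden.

Click 1 (5,0) count=0: revealed 10 new [(1,0) (1,1) (2,0) (2,1) (3,0) (3,1) (4,0) (4,1) (5,0) (5,1)] -> total=10
Click 2 (1,4) count=1: revealed 1 new [(1,4)] -> total=11

Answer: ......
##..#.
##....
##....
##....
##....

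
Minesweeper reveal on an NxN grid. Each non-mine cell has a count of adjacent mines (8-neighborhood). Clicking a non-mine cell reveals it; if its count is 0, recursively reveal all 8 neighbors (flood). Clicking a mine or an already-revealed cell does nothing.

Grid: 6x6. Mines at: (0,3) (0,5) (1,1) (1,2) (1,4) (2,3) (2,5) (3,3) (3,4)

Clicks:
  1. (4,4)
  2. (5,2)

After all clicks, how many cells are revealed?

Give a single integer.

Click 1 (4,4) count=2: revealed 1 new [(4,4)] -> total=1
Click 2 (5,2) count=0: revealed 17 new [(2,0) (2,1) (2,2) (3,0) (3,1) (3,2) (4,0) (4,1) (4,2) (4,3) (4,5) (5,0) (5,1) (5,2) (5,3) (5,4) (5,5)] -> total=18

Answer: 18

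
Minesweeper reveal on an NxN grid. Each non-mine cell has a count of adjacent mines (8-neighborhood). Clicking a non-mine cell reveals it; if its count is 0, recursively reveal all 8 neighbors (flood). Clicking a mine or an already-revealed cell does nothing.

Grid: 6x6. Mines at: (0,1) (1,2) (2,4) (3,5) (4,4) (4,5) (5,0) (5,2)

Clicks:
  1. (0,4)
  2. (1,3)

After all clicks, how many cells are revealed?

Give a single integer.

Click 1 (0,4) count=0: revealed 6 new [(0,3) (0,4) (0,5) (1,3) (1,4) (1,5)] -> total=6
Click 2 (1,3) count=2: revealed 0 new [(none)] -> total=6

Answer: 6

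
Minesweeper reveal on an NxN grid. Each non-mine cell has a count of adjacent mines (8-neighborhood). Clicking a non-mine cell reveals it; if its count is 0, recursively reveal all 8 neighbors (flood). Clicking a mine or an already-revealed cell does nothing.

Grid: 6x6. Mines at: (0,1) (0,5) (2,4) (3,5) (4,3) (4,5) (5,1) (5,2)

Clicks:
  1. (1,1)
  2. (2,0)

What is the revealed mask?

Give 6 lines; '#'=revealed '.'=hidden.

Click 1 (1,1) count=1: revealed 1 new [(1,1)] -> total=1
Click 2 (2,0) count=0: revealed 14 new [(1,0) (1,2) (1,3) (2,0) (2,1) (2,2) (2,3) (3,0) (3,1) (3,2) (3,3) (4,0) (4,1) (4,2)] -> total=15

Answer: ......
####..
####..
####..
###...
......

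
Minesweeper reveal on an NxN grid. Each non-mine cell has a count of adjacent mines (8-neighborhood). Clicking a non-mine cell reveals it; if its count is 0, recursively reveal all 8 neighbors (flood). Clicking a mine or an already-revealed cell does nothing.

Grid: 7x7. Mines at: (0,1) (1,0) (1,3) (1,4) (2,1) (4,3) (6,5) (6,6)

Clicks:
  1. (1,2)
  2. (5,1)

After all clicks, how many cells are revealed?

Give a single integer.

Answer: 17

Derivation:
Click 1 (1,2) count=3: revealed 1 new [(1,2)] -> total=1
Click 2 (5,1) count=0: revealed 16 new [(3,0) (3,1) (3,2) (4,0) (4,1) (4,2) (5,0) (5,1) (5,2) (5,3) (5,4) (6,0) (6,1) (6,2) (6,3) (6,4)] -> total=17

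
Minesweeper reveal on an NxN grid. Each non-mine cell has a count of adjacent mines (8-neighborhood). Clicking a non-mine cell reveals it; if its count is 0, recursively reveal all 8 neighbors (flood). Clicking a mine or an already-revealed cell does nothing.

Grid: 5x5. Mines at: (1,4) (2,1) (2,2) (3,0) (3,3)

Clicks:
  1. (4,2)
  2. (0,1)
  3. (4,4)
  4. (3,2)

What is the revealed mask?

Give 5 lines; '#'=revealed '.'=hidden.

Click 1 (4,2) count=1: revealed 1 new [(4,2)] -> total=1
Click 2 (0,1) count=0: revealed 8 new [(0,0) (0,1) (0,2) (0,3) (1,0) (1,1) (1,2) (1,3)] -> total=9
Click 3 (4,4) count=1: revealed 1 new [(4,4)] -> total=10
Click 4 (3,2) count=3: revealed 1 new [(3,2)] -> total=11

Answer: ####.
####.
.....
..#..
..#.#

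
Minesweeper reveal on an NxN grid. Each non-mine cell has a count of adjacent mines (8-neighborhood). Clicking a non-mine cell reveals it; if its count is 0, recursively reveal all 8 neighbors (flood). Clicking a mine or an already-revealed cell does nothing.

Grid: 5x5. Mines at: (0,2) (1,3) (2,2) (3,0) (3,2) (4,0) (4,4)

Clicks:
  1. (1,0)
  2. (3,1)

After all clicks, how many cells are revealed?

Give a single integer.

Click 1 (1,0) count=0: revealed 6 new [(0,0) (0,1) (1,0) (1,1) (2,0) (2,1)] -> total=6
Click 2 (3,1) count=4: revealed 1 new [(3,1)] -> total=7

Answer: 7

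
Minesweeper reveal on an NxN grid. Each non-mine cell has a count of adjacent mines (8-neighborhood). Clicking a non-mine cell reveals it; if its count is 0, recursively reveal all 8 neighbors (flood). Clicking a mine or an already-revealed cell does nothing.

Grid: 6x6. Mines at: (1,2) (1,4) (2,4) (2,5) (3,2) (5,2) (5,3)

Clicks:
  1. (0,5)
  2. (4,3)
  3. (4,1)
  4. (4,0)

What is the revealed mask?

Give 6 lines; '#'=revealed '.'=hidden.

Answer: ##...#
##....
##....
##....
##.#..
##....

Derivation:
Click 1 (0,5) count=1: revealed 1 new [(0,5)] -> total=1
Click 2 (4,3) count=3: revealed 1 new [(4,3)] -> total=2
Click 3 (4,1) count=2: revealed 1 new [(4,1)] -> total=3
Click 4 (4,0) count=0: revealed 11 new [(0,0) (0,1) (1,0) (1,1) (2,0) (2,1) (3,0) (3,1) (4,0) (5,0) (5,1)] -> total=14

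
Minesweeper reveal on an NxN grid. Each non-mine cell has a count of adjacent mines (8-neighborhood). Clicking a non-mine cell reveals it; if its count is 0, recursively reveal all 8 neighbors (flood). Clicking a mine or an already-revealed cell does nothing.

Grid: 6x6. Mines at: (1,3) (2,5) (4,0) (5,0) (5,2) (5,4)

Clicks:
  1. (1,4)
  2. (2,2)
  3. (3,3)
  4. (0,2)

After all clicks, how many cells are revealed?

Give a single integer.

Click 1 (1,4) count=2: revealed 1 new [(1,4)] -> total=1
Click 2 (2,2) count=1: revealed 1 new [(2,2)] -> total=2
Click 3 (3,3) count=0: revealed 19 new [(0,0) (0,1) (0,2) (1,0) (1,1) (1,2) (2,0) (2,1) (2,3) (2,4) (3,0) (3,1) (3,2) (3,3) (3,4) (4,1) (4,2) (4,3) (4,4)] -> total=21
Click 4 (0,2) count=1: revealed 0 new [(none)] -> total=21

Answer: 21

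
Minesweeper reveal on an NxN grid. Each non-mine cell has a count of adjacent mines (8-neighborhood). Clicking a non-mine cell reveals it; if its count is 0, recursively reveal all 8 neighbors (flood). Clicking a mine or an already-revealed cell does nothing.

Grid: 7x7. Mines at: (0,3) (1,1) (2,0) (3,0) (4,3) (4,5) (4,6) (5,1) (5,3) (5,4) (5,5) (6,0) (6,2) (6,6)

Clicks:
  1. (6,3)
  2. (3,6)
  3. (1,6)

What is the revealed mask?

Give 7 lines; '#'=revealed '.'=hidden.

Click 1 (6,3) count=3: revealed 1 new [(6,3)] -> total=1
Click 2 (3,6) count=2: revealed 1 new [(3,6)] -> total=2
Click 3 (1,6) count=0: revealed 17 new [(0,4) (0,5) (0,6) (1,2) (1,3) (1,4) (1,5) (1,6) (2,2) (2,3) (2,4) (2,5) (2,6) (3,2) (3,3) (3,4) (3,5)] -> total=19

Answer: ....###
..#####
..#####
..#####
.......
.......
...#...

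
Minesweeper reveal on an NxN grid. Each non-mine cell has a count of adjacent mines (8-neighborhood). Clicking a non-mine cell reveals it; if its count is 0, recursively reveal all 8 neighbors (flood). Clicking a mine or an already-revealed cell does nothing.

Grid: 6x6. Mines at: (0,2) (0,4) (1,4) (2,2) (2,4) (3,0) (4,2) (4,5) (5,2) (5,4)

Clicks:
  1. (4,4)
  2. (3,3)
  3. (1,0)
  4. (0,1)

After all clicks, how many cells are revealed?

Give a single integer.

Answer: 8

Derivation:
Click 1 (4,4) count=2: revealed 1 new [(4,4)] -> total=1
Click 2 (3,3) count=3: revealed 1 new [(3,3)] -> total=2
Click 3 (1,0) count=0: revealed 6 new [(0,0) (0,1) (1,0) (1,1) (2,0) (2,1)] -> total=8
Click 4 (0,1) count=1: revealed 0 new [(none)] -> total=8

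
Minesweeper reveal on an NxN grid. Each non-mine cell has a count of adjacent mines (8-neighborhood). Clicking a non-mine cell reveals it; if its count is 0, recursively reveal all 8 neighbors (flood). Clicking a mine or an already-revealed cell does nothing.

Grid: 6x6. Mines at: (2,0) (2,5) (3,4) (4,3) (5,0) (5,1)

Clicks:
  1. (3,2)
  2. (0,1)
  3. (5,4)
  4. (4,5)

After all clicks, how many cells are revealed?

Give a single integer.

Click 1 (3,2) count=1: revealed 1 new [(3,2)] -> total=1
Click 2 (0,1) count=0: revealed 18 new [(0,0) (0,1) (0,2) (0,3) (0,4) (0,5) (1,0) (1,1) (1,2) (1,3) (1,4) (1,5) (2,1) (2,2) (2,3) (2,4) (3,1) (3,3)] -> total=19
Click 3 (5,4) count=1: revealed 1 new [(5,4)] -> total=20
Click 4 (4,5) count=1: revealed 1 new [(4,5)] -> total=21

Answer: 21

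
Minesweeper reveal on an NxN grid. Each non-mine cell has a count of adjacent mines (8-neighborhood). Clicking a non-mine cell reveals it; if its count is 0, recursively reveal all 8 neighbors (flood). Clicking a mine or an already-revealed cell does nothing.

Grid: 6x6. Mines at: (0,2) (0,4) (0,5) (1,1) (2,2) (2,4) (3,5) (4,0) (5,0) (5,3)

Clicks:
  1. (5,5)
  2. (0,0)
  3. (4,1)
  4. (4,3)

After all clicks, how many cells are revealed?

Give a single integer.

Click 1 (5,5) count=0: revealed 4 new [(4,4) (4,5) (5,4) (5,5)] -> total=4
Click 2 (0,0) count=1: revealed 1 new [(0,0)] -> total=5
Click 3 (4,1) count=2: revealed 1 new [(4,1)] -> total=6
Click 4 (4,3) count=1: revealed 1 new [(4,3)] -> total=7

Answer: 7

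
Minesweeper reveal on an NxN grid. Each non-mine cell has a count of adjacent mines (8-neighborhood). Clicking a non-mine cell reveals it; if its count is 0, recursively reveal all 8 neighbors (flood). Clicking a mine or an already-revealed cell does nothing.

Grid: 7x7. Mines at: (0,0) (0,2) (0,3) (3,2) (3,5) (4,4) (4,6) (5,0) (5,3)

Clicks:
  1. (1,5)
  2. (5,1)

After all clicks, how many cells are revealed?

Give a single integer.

Answer: 10

Derivation:
Click 1 (1,5) count=0: revealed 9 new [(0,4) (0,5) (0,6) (1,4) (1,5) (1,6) (2,4) (2,5) (2,6)] -> total=9
Click 2 (5,1) count=1: revealed 1 new [(5,1)] -> total=10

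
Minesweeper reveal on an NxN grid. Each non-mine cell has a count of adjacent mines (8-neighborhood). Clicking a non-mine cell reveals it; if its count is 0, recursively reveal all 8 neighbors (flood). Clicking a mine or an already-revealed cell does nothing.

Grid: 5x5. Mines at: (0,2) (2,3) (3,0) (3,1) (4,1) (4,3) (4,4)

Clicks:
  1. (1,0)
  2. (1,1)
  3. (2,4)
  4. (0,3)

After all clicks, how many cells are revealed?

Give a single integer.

Click 1 (1,0) count=0: revealed 6 new [(0,0) (0,1) (1,0) (1,1) (2,0) (2,1)] -> total=6
Click 2 (1,1) count=1: revealed 0 new [(none)] -> total=6
Click 3 (2,4) count=1: revealed 1 new [(2,4)] -> total=7
Click 4 (0,3) count=1: revealed 1 new [(0,3)] -> total=8

Answer: 8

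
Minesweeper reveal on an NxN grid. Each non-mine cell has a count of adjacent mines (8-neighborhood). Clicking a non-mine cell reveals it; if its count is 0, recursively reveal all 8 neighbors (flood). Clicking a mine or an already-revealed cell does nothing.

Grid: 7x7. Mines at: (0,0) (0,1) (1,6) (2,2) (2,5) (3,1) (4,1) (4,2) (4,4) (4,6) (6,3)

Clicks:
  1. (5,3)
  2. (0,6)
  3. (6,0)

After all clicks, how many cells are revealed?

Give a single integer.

Answer: 8

Derivation:
Click 1 (5,3) count=3: revealed 1 new [(5,3)] -> total=1
Click 2 (0,6) count=1: revealed 1 new [(0,6)] -> total=2
Click 3 (6,0) count=0: revealed 6 new [(5,0) (5,1) (5,2) (6,0) (6,1) (6,2)] -> total=8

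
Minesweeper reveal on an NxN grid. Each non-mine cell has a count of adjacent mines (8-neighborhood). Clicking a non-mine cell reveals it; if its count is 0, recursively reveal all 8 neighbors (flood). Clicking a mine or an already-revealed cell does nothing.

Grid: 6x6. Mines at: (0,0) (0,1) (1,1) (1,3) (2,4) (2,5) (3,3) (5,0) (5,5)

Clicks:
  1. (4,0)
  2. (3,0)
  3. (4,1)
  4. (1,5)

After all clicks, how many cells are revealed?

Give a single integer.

Click 1 (4,0) count=1: revealed 1 new [(4,0)] -> total=1
Click 2 (3,0) count=0: revealed 8 new [(2,0) (2,1) (2,2) (3,0) (3,1) (3,2) (4,1) (4,2)] -> total=9
Click 3 (4,1) count=1: revealed 0 new [(none)] -> total=9
Click 4 (1,5) count=2: revealed 1 new [(1,5)] -> total=10

Answer: 10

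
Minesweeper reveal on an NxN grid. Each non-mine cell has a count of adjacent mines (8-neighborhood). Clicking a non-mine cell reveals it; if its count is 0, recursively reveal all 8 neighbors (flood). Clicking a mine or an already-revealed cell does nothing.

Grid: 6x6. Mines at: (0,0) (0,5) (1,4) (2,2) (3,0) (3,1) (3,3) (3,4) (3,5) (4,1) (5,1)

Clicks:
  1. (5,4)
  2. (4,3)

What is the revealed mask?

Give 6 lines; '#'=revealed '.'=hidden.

Answer: ......
......
......
......
..####
..####

Derivation:
Click 1 (5,4) count=0: revealed 8 new [(4,2) (4,3) (4,4) (4,5) (5,2) (5,3) (5,4) (5,5)] -> total=8
Click 2 (4,3) count=2: revealed 0 new [(none)] -> total=8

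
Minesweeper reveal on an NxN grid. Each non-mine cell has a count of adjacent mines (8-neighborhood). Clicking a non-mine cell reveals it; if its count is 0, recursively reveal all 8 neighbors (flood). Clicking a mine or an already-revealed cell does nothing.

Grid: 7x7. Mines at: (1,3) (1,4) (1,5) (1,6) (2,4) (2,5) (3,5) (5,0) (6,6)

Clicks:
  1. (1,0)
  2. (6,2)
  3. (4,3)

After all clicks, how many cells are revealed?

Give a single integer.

Click 1 (1,0) count=0: revealed 31 new [(0,0) (0,1) (0,2) (1,0) (1,1) (1,2) (2,0) (2,1) (2,2) (2,3) (3,0) (3,1) (3,2) (3,3) (3,4) (4,0) (4,1) (4,2) (4,3) (4,4) (4,5) (5,1) (5,2) (5,3) (5,4) (5,5) (6,1) (6,2) (6,3) (6,4) (6,5)] -> total=31
Click 2 (6,2) count=0: revealed 0 new [(none)] -> total=31
Click 3 (4,3) count=0: revealed 0 new [(none)] -> total=31

Answer: 31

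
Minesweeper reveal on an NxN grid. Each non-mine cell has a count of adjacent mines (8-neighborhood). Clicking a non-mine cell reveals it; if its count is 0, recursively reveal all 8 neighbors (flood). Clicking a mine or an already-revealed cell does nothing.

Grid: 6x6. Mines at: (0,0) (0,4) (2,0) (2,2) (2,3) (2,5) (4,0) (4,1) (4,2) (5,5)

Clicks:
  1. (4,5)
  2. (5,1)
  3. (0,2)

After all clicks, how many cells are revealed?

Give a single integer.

Click 1 (4,5) count=1: revealed 1 new [(4,5)] -> total=1
Click 2 (5,1) count=3: revealed 1 new [(5,1)] -> total=2
Click 3 (0,2) count=0: revealed 6 new [(0,1) (0,2) (0,3) (1,1) (1,2) (1,3)] -> total=8

Answer: 8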